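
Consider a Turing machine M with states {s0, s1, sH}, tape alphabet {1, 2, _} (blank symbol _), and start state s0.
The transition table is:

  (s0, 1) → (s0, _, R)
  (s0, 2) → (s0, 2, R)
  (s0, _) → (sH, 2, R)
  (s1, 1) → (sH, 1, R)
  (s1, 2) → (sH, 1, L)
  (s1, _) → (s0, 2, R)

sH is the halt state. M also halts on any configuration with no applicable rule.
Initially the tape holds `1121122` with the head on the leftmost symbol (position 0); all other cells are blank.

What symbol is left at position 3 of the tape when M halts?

_

s0 | [1]121122__   read 1 → write _, move R, go to s0
s0 | _[1]21122__   read 1 → write _, move R, go to s0
s0 | __[2]1122__   read 2 → write 2, move R, go to s0
s0 | __2[1]122__   read 1 → write _, move R, go to s0
s0 | __2_[1]22__   read 1 → write _, move R, go to s0
s0 | __2__[2]2__   read 2 → write 2, move R, go to s0
s0 | __2__2[2]__   read 2 → write 2, move R, go to s0
s0 | __2__22[_]_   read _ → write 2, move R, go to sH
sH | __2__222[_]
Cell 3 holds _ when M halts.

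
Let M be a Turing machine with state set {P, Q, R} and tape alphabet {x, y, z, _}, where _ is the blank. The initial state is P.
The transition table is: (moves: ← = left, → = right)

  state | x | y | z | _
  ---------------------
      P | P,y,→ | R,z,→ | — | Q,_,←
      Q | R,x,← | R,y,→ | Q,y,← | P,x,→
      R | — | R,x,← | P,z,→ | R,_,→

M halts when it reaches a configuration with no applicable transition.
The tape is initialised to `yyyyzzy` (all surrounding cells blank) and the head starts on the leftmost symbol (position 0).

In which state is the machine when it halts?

P | [y]yyyzzy   read y → write z, move →, go to R
R | z[y]yyzzy   read y → write x, move ←, go to R
R | [z]xyyzzy   read z → write z, move →, go to P
P | z[x]yyzzy   read x → write y, move →, go to P
P | zy[y]yzzy   read y → write z, move →, go to R
R | zyz[y]zzy   read y → write x, move ←, go to R
R | zy[z]xzzy   read z → write z, move →, go to P
P | zyz[x]zzy   read x → write y, move →, go to P
P | zyzy[z]zy
No transition is defined for (P, z); M halts in state P.

P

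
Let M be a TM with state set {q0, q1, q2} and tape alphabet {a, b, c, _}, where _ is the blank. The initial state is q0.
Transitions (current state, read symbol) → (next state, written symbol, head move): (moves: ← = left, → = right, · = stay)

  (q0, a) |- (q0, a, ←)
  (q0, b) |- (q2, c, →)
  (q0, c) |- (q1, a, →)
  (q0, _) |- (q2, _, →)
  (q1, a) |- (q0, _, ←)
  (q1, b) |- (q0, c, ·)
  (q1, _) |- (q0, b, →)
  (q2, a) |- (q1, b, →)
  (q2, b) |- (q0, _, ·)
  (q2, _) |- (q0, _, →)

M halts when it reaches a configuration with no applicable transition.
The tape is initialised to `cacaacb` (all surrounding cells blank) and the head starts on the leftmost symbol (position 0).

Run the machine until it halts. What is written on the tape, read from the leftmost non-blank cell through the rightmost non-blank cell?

state=q0 head=0 tape=_[c]acaacb   (q0,c)→(q1,a,→)
state=q1 head=1 tape=_a[a]caacb   (q1,a)→(q0,_,←)
state=q0 head=0 tape=_[a]_caacb   (q0,a)→(q0,a,←)
state=q0 head=-1 tape=[_]a_caacb   (q0,_)→(q2,_,→)
state=q2 head=0 tape=_[a]_caacb   (q2,a)→(q1,b,→)
state=q1 head=1 tape=_b[_]caacb   (q1,_)→(q0,b,→)
state=q0 head=2 tape=_bb[c]aacb   (q0,c)→(q1,a,→)
state=q1 head=3 tape=_bba[a]acb   (q1,a)→(q0,_,←)
state=q0 head=2 tape=_bb[a]_acb   (q0,a)→(q0,a,←)
state=q0 head=1 tape=_b[b]a_acb   (q0,b)→(q2,c,→)
state=q2 head=2 tape=_bc[a]_acb   (q2,a)→(q1,b,→)
state=q1 head=3 tape=_bcb[_]acb   (q1,_)→(q0,b,→)
state=q0 head=4 tape=_bcbb[a]cb   (q0,a)→(q0,a,←)
state=q0 head=3 tape=_bcb[b]acb   (q0,b)→(q2,c,→)
state=q2 head=4 tape=_bcbc[a]cb   (q2,a)→(q1,b,→)
state=q1 head=5 tape=_bcbcb[c]b
The non-blank tape span at halt is bcbcbcb.

bcbcbcb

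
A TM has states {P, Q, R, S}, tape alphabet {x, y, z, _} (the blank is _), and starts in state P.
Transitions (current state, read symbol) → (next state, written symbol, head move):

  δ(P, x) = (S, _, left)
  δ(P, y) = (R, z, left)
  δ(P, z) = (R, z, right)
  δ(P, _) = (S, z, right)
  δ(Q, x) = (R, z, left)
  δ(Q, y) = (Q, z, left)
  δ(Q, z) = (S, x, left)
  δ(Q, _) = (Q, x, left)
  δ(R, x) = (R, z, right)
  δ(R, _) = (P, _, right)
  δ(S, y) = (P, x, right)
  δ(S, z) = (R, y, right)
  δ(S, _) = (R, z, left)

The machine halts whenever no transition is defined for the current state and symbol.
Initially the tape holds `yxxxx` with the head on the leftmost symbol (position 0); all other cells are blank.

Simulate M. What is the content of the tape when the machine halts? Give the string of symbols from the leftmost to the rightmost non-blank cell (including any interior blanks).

zzzzz_zz

state=P head=0 tape=_[y]xxxx___   (P,y)→(R,z,left)
state=R head=-1 tape=[_]zxxxx___   (R,_)→(P,_,right)
state=P head=0 tape=_[z]xxxx___   (P,z)→(R,z,right)
state=R head=1 tape=_z[x]xxx___   (R,x)→(R,z,right)
state=R head=2 tape=_zz[x]xx___   (R,x)→(R,z,right)
state=R head=3 tape=_zzz[x]x___   (R,x)→(R,z,right)
state=R head=4 tape=_zzzz[x]___   (R,x)→(R,z,right)
state=R head=5 tape=_zzzzz[_]__   (R,_)→(P,_,right)
state=P head=6 tape=_zzzzz_[_]_   (P,_)→(S,z,right)
state=S head=7 tape=_zzzzz_z[_]   (S,_)→(R,z,left)
state=R head=6 tape=_zzzzz_[z]z
The non-blank tape span at halt is zzzzz_zz.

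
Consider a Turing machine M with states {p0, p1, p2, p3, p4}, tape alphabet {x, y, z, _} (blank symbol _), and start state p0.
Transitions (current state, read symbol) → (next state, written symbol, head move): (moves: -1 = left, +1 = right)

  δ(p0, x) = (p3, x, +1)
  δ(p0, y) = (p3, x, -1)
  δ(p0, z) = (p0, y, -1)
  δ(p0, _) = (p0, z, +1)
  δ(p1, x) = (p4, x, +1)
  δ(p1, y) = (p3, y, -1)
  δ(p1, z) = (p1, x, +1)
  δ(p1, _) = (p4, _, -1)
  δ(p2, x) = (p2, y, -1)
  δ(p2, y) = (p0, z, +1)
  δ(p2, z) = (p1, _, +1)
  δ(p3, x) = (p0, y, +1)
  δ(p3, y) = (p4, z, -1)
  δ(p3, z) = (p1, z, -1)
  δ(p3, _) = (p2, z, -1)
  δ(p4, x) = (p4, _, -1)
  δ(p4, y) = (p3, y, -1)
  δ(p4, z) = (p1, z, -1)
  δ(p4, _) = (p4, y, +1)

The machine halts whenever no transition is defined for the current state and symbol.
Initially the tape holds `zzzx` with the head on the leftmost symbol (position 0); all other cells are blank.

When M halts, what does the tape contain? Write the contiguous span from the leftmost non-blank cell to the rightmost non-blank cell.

state=p0 head=0 tape=______[z]zzx   (p0,z)→(p0,y,-1)
state=p0 head=-1 tape=_____[_]yzzx   (p0,_)→(p0,z,+1)
state=p0 head=0 tape=_____z[y]zzx   (p0,y)→(p3,x,-1)
state=p3 head=-1 tape=_____[z]xzzx   (p3,z)→(p1,z,-1)
state=p1 head=-2 tape=____[_]zxzzx   (p1,_)→(p4,_,-1)
state=p4 head=-3 tape=___[_]_zxzzx   (p4,_)→(p4,y,+1)
state=p4 head=-2 tape=___y[_]zxzzx   (p4,_)→(p4,y,+1)
state=p4 head=-1 tape=___yy[z]xzzx   (p4,z)→(p1,z,-1)
state=p1 head=-2 tape=___y[y]zxzzx   (p1,y)→(p3,y,-1)
state=p3 head=-3 tape=___[y]yzxzzx   (p3,y)→(p4,z,-1)
state=p4 head=-4 tape=__[_]zyzxzzx   (p4,_)→(p4,y,+1)
state=p4 head=-3 tape=__y[z]yzxzzx   (p4,z)→(p1,z,-1)
state=p1 head=-4 tape=__[y]zyzxzzx   (p1,y)→(p3,y,-1)
state=p3 head=-5 tape=_[_]yzyzxzzx   (p3,_)→(p2,z,-1)
state=p2 head=-6 tape=[_]zyzyzxzzx
The non-blank tape span at halt is zyzyzxzzx.

zyzyzxzzx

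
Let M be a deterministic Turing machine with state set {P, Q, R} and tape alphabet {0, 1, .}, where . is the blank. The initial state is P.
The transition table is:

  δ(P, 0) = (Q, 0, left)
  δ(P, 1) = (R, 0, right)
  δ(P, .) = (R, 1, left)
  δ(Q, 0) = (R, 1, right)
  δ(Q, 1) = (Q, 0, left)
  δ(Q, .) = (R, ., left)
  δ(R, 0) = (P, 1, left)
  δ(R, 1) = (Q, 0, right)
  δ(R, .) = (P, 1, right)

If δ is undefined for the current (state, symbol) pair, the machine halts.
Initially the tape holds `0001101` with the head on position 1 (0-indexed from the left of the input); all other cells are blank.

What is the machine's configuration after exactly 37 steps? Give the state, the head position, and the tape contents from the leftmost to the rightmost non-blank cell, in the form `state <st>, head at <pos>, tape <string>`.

state Q, head at 6, tape 0010001

P | 0[0]01101.   read 0 → write 0, move left, go to Q
Q | [0]001101.   read 0 → write 1, move right, go to R
R | 1[0]01101.   read 0 → write 1, move left, go to P
P | [1]101101.   read 1 → write 0, move right, go to R
R | 0[1]01101.   read 1 → write 0, move right, go to Q
Q | 00[0]1101.   read 0 → write 1, move right, go to R
R | 001[1]101.   read 1 → write 0, move right, go to Q
Q | 0010[1]01.   read 1 → write 0, move left, go to Q
Q | 001[0]001.   read 0 → write 1, move right, go to R
R | 0011[0]01.   read 0 → write 1, move left, go to P
P | 001[1]101.   read 1 → write 0, move right, go to R
R | 0010[1]01.   read 1 → write 0, move right, go to Q
Q | 00100[0]1.   read 0 → write 1, move right, go to R
R | 001001[1].   read 1 → write 0, move right, go to Q
Q | 0010010[.]   read . → write ., move left, go to R
R | 001001[0].   read 0 → write 1, move left, go to P
P | 00100[1]1.   read 1 → write 0, move right, go to R
R | 001000[1].   read 1 → write 0, move right, go to Q
Q | 0010000[.]   read . → write ., move left, go to R
R | 001000[0].   read 0 → write 1, move left, go to P
P | 00100[0]1.   read 0 → write 0, move left, go to Q
Q | 0010[0]01.   read 0 → write 1, move right, go to R
R | 00101[0]1.   read 0 → write 1, move left, go to P
P | 0010[1]11.   read 1 → write 0, move right, go to R
R | 00100[1]1.   read 1 → write 0, move right, go to Q
Q | 001000[1].   read 1 → write 0, move left, go to Q
Q | 00100[0]0.   read 0 → write 1, move right, go to R
R | 001001[0].   read 0 → write 1, move left, go to P
P | 00100[1]1.   read 1 → write 0, move right, go to R
R | 001000[1].   read 1 → write 0, move right, go to Q
Q | 0010000[.]   read . → write ., move left, go to R
R | 001000[0].   read 0 → write 1, move left, go to P
P | 00100[0]1.   read 0 → write 0, move left, go to Q
Q | 0010[0]01.   read 0 → write 1, move right, go to R
R | 00101[0]1.   read 0 → write 1, move left, go to P
P | 0010[1]11.   read 1 → write 0, move right, go to R
R | 00100[1]1.   read 1 → write 0, move right, go to Q
Q | 001000[1].
After 37 steps: state Q, head at 6, tape 0010001.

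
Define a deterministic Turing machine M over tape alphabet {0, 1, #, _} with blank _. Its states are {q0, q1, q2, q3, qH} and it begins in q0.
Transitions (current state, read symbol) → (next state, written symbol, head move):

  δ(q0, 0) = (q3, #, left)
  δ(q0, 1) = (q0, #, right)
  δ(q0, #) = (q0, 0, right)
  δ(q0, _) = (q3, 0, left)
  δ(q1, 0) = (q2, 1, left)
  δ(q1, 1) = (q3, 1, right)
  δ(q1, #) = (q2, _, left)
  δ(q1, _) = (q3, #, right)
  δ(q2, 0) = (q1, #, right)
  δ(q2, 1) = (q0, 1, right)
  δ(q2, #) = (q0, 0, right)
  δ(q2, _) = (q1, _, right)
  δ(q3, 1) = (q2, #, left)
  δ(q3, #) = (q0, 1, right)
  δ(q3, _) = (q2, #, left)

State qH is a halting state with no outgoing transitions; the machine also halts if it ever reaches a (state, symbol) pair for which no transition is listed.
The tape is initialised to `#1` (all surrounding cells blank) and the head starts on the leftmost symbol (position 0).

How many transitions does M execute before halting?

10

state=q0 head=0 tape=[#]1_   (q0,#)→(q0,0,right)
state=q0 head=1 tape=0[1]_   (q0,1)→(q0,#,right)
state=q0 head=2 tape=0#[_]   (q0,_)→(q3,0,left)
state=q3 head=1 tape=0[#]0   (q3,#)→(q0,1,right)
state=q0 head=2 tape=01[0]   (q0,0)→(q3,#,left)
state=q3 head=1 tape=0[1]#   (q3,1)→(q2,#,left)
state=q2 head=0 tape=[0]##   (q2,0)→(q1,#,right)
state=q1 head=1 tape=#[#]#   (q1,#)→(q2,_,left)
state=q2 head=0 tape=[#]_#   (q2,#)→(q0,0,right)
state=q0 head=1 tape=0[_]#   (q0,_)→(q3,0,left)
state=q3 head=0 tape=[0]0#
M halts after 10 transitions.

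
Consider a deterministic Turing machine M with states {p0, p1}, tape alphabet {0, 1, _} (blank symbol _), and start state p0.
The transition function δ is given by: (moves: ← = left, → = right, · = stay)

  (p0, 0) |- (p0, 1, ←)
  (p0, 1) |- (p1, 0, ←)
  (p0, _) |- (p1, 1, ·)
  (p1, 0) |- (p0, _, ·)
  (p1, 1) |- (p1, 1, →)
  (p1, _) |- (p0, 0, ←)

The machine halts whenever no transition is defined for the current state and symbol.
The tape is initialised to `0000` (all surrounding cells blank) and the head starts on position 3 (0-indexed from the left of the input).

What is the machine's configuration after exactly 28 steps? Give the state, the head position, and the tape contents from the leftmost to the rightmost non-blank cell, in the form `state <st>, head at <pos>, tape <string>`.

p0 | _000[0]___   read 0 → write 1, move ←, go to p0
p0 | _00[0]1___   read 0 → write 1, move ←, go to p0
p0 | _0[0]11___   read 0 → write 1, move ←, go to p0
p0 | _[0]111___   read 0 → write 1, move ←, go to p0
p0 | [_]1111___   read _ → write 1, move ·, go to p1
p1 | [1]1111___   read 1 → write 1, move →, go to p1
p1 | 1[1]111___   read 1 → write 1, move →, go to p1
p1 | 11[1]11___   read 1 → write 1, move →, go to p1
p1 | 111[1]1___   read 1 → write 1, move →, go to p1
p1 | 1111[1]___   read 1 → write 1, move →, go to p1
p1 | 11111[_]__   read _ → write 0, move ←, go to p0
p0 | 1111[1]0__   read 1 → write 0, move ←, go to p1
p1 | 111[1]00__   read 1 → write 1, move →, go to p1
p1 | 1111[0]0__   read 0 → write _, move ·, go to p0
p0 | 1111[_]0__   read _ → write 1, move ·, go to p1
p1 | 1111[1]0__   read 1 → write 1, move →, go to p1
p1 | 11111[0]__   read 0 → write _, move ·, go to p0
p0 | 11111[_]__   read _ → write 1, move ·, go to p1
p1 | 11111[1]__   read 1 → write 1, move →, go to p1
p1 | 111111[_]_   read _ → write 0, move ←, go to p0
p0 | 11111[1]0_   read 1 → write 0, move ←, go to p1
p1 | 1111[1]00_   read 1 → write 1, move →, go to p1
p1 | 11111[0]0_   read 0 → write _, move ·, go to p0
p0 | 11111[_]0_   read _ → write 1, move ·, go to p1
p1 | 11111[1]0_   read 1 → write 1, move →, go to p1
p1 | 111111[0]_   read 0 → write _, move ·, go to p0
p0 | 111111[_]_   read _ → write 1, move ·, go to p1
p1 | 111111[1]_   read 1 → write 1, move →, go to p1
p1 | 1111111[_]
After 28 steps: state p1, head at 6, tape 1111111.

state p1, head at 6, tape 1111111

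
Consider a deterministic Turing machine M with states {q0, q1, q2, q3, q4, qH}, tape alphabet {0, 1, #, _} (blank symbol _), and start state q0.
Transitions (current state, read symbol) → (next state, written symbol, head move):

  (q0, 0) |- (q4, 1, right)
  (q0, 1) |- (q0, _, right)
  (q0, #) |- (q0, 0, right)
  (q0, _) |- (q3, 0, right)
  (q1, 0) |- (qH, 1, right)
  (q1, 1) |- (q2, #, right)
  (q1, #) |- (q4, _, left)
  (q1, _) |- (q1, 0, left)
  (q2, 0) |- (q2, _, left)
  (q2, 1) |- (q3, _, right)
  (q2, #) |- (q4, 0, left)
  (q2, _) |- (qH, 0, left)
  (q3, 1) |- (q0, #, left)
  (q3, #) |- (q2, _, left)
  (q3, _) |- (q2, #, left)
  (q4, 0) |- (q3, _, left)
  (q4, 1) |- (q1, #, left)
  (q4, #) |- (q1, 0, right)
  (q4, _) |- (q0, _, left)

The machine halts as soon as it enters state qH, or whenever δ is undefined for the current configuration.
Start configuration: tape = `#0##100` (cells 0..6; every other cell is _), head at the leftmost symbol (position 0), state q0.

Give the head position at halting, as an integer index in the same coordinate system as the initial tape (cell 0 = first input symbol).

state=q0 head=0 tape=[#]0##100   (q0,#)→(q0,0,right)
state=q0 head=1 tape=0[0]##100   (q0,0)→(q4,1,right)
state=q4 head=2 tape=01[#]#100   (q4,#)→(q1,0,right)
state=q1 head=3 tape=010[#]100   (q1,#)→(q4,_,left)
state=q4 head=2 tape=01[0]_100   (q4,0)→(q3,_,left)
state=q3 head=1 tape=0[1]__100   (q3,1)→(q0,#,left)
state=q0 head=0 tape=[0]#__100   (q0,0)→(q4,1,right)
state=q4 head=1 tape=1[#]__100   (q4,#)→(q1,0,right)
state=q1 head=2 tape=10[_]_100   (q1,_)→(q1,0,left)
state=q1 head=1 tape=1[0]0_100   (q1,0)→(qH,1,right)
state=qH head=2 tape=11[0]_100
At halt the head is at cell 2.

2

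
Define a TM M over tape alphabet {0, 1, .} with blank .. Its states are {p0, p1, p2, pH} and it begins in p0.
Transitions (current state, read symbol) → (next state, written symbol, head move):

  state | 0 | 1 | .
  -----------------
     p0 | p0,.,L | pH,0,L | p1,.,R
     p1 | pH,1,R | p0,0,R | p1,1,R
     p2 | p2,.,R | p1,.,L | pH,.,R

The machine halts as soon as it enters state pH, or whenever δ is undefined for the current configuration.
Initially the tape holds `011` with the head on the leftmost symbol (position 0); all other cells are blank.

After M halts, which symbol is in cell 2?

p0 | .[0]11   read 0 → write ., move L, go to p0
p0 | [.].11   read . → write ., move R, go to p1
p1 | .[.]11   read . → write 1, move R, go to p1
p1 | .1[1]1   read 1 → write 0, move R, go to p0
p0 | .10[1]   read 1 → write 0, move L, go to pH
pH | .1[0]0
Cell 2 holds 0 when M halts.

0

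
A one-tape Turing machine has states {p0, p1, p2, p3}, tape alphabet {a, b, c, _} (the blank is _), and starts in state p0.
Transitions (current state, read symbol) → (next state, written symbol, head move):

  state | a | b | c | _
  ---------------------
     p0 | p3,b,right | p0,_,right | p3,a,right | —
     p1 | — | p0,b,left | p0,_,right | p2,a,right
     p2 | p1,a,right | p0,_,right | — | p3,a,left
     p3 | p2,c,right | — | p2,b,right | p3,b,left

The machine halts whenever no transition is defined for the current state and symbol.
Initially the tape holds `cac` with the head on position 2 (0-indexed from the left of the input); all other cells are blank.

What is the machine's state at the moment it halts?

p0 | ca[c]__   read c → write a, move right, go to p3
p3 | caa[_]_   read _ → write b, move left, go to p3
p3 | ca[a]b_   read a → write c, move right, go to p2
p2 | cac[b]_   read b → write _, move right, go to p0
p0 | cac_[_]
No transition is defined for (p0, _); M halts in state p0.

p0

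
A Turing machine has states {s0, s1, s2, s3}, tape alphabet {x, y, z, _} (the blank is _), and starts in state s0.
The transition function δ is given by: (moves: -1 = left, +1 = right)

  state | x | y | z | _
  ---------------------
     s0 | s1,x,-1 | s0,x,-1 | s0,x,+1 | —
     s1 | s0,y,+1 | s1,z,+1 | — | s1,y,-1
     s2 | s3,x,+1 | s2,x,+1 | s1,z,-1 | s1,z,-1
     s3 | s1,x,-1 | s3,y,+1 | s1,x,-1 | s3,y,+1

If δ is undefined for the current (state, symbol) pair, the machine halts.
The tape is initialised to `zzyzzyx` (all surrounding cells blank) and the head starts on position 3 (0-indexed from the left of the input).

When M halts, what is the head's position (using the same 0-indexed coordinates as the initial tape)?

7

s0 | zzy[z]zyx_   read z → write x, move +1, go to s0
s0 | zzyx[z]yx_   read z → write x, move +1, go to s0
s0 | zzyxx[y]x_   read y → write x, move -1, go to s0
s0 | zzyx[x]xx_   read x → write x, move -1, go to s1
s1 | zzy[x]xxx_   read x → write y, move +1, go to s0
s0 | zzyy[x]xx_   read x → write x, move -1, go to s1
s1 | zzy[y]xxx_   read y → write z, move +1, go to s1
s1 | zzyz[x]xx_   read x → write y, move +1, go to s0
s0 | zzyzy[x]x_   read x → write x, move -1, go to s1
s1 | zzyz[y]xx_   read y → write z, move +1, go to s1
s1 | zzyzz[x]x_   read x → write y, move +1, go to s0
s0 | zzyzzy[x]_   read x → write x, move -1, go to s1
s1 | zzyzz[y]x_   read y → write z, move +1, go to s1
s1 | zzyzzz[x]_   read x → write y, move +1, go to s0
s0 | zzyzzzy[_]
At halt the head is at cell 7.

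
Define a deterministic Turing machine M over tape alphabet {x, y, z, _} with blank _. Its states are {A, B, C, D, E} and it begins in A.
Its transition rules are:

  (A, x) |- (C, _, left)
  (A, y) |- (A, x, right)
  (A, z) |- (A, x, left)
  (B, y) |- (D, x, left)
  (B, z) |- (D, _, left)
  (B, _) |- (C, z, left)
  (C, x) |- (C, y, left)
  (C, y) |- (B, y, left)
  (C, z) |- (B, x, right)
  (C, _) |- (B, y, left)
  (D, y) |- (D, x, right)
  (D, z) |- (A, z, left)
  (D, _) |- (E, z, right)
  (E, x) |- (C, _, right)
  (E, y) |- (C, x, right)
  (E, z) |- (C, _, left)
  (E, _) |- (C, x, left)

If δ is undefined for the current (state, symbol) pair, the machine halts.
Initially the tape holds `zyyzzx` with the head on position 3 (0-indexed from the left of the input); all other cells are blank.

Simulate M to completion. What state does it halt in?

state=A head=3 tape=_zyy[z]zx   (A,z)→(A,x,left)
state=A head=2 tape=_zy[y]xzx   (A,y)→(A,x,right)
state=A head=3 tape=_zyx[x]zx   (A,x)→(C,_,left)
state=C head=2 tape=_zy[x]_zx   (C,x)→(C,y,left)
state=C head=1 tape=_z[y]y_zx   (C,y)→(B,y,left)
state=B head=0 tape=_[z]yy_zx   (B,z)→(D,_,left)
state=D head=-1 tape=[_]_yy_zx   (D,_)→(E,z,right)
state=E head=0 tape=z[_]yy_zx   (E,_)→(C,x,left)
state=C head=-1 tape=[z]xyy_zx   (C,z)→(B,x,right)
state=B head=0 tape=x[x]yy_zx
No transition is defined for (B, x); M halts in state B.

B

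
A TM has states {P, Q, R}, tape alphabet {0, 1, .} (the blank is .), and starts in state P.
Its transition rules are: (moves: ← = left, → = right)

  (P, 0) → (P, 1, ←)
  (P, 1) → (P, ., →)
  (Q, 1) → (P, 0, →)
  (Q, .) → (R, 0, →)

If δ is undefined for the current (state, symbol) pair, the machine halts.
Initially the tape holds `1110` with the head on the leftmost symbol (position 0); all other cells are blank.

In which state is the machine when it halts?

P | [1]110   read 1 → write ., move →, go to P
P | .[1]10   read 1 → write ., move →, go to P
P | ..[1]0   read 1 → write ., move →, go to P
P | ...[0]   read 0 → write 1, move ←, go to P
P | ..[.]1
No transition is defined for (P, .); M halts in state P.

P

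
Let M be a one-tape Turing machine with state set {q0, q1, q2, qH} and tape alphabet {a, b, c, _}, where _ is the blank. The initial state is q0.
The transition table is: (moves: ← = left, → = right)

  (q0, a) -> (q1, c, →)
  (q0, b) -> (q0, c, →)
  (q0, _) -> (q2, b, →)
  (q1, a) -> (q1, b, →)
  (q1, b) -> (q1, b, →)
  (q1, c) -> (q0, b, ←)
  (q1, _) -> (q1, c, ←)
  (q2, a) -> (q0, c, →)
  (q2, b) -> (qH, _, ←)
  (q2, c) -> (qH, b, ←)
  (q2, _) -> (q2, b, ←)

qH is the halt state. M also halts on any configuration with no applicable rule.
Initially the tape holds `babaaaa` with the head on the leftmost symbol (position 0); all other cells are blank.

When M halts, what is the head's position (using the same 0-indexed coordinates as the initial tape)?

state=q0 head=0 tape=[b]abaaaa___   (q0,b)→(q0,c,→)
state=q0 head=1 tape=c[a]baaaa___   (q0,a)→(q1,c,→)
state=q1 head=2 tape=cc[b]aaaa___   (q1,b)→(q1,b,→)
state=q1 head=3 tape=ccb[a]aaa___   (q1,a)→(q1,b,→)
state=q1 head=4 tape=ccbb[a]aa___   (q1,a)→(q1,b,→)
state=q1 head=5 tape=ccbbb[a]a___   (q1,a)→(q1,b,→)
state=q1 head=6 tape=ccbbbb[a]___   (q1,a)→(q1,b,→)
state=q1 head=7 tape=ccbbbbb[_]__   (q1,_)→(q1,c,←)
state=q1 head=6 tape=ccbbbb[b]c__   (q1,b)→(q1,b,→)
state=q1 head=7 tape=ccbbbbb[c]__   (q1,c)→(q0,b,←)
state=q0 head=6 tape=ccbbbb[b]b__   (q0,b)→(q0,c,→)
state=q0 head=7 tape=ccbbbbc[b]__   (q0,b)→(q0,c,→)
state=q0 head=8 tape=ccbbbbcc[_]_   (q0,_)→(q2,b,→)
state=q2 head=9 tape=ccbbbbccb[_]   (q2,_)→(q2,b,←)
state=q2 head=8 tape=ccbbbbcc[b]b   (q2,b)→(qH,_,←)
state=qH head=7 tape=ccbbbbc[c]_b
At halt the head is at cell 7.

7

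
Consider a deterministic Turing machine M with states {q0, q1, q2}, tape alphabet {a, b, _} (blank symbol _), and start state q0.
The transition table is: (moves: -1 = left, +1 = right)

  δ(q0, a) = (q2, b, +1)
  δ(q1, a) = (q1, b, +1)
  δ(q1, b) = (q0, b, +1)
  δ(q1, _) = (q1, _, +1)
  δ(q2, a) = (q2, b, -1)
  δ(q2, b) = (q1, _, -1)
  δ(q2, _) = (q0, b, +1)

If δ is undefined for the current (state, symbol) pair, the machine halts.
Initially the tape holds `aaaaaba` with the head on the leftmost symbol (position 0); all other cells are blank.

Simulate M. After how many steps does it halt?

state=q0 head=0 tape=_[a]aaaaba   (q0,a)→(q2,b,+1)
state=q2 head=1 tape=_b[a]aaaba   (q2,a)→(q2,b,-1)
state=q2 head=0 tape=_[b]baaaba   (q2,b)→(q1,_,-1)
state=q1 head=-1 tape=[_]_baaaba   (q1,_)→(q1,_,+1)
state=q1 head=0 tape=_[_]baaaba   (q1,_)→(q1,_,+1)
state=q1 head=1 tape=__[b]aaaba   (q1,b)→(q0,b,+1)
state=q0 head=2 tape=__b[a]aaba   (q0,a)→(q2,b,+1)
state=q2 head=3 tape=__bb[a]aba   (q2,a)→(q2,b,-1)
state=q2 head=2 tape=__b[b]baba   (q2,b)→(q1,_,-1)
state=q1 head=1 tape=__[b]_baba   (q1,b)→(q0,b,+1)
state=q0 head=2 tape=__b[_]baba
M halts after 10 transitions.

10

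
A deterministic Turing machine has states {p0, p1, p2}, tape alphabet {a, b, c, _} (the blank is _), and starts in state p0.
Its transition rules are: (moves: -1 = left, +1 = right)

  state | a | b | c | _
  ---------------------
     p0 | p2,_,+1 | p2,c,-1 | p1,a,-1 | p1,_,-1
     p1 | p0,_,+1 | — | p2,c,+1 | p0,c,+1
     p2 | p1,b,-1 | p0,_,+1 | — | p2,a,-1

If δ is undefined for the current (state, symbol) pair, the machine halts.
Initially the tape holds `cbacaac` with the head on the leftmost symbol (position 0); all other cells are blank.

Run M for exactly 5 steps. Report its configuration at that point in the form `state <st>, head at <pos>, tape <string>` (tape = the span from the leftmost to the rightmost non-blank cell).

p0 | _[c]bacaac   read c → write a, move -1, go to p1
p1 | [_]abacaac   read _ → write c, move +1, go to p0
p0 | c[a]bacaac   read a → write _, move +1, go to p2
p2 | c_[b]acaac   read b → write _, move +1, go to p0
p0 | c__[a]caac   read a → write _, move +1, go to p2
p2 | c___[c]aac
After 5 steps: state p2, head at 3, tape c___caac.

state p2, head at 3, tape c___caac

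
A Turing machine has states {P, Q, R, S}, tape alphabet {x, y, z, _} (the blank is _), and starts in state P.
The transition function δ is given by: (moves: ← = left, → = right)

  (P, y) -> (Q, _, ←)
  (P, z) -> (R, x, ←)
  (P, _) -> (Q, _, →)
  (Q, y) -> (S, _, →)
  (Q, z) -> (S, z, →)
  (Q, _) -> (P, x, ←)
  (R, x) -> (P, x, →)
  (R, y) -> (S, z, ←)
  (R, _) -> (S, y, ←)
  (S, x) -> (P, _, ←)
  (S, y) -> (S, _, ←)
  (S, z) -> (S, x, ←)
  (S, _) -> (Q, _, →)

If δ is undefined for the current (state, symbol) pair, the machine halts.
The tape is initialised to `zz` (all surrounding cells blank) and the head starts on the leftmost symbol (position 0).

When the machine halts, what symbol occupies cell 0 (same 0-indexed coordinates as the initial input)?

state=P head=0 tape=__[z]z   (P,z)→(R,x,←)
state=R head=-1 tape=_[_]xz   (R,_)→(S,y,←)
state=S head=-2 tape=[_]yxz   (S,_)→(Q,_,→)
state=Q head=-1 tape=_[y]xz   (Q,y)→(S,_,→)
state=S head=0 tape=__[x]z   (S,x)→(P,_,←)
state=P head=-1 tape=_[_]_z   (P,_)→(Q,_,→)
state=Q head=0 tape=__[_]z   (Q,_)→(P,x,←)
state=P head=-1 tape=_[_]xz   (P,_)→(Q,_,→)
state=Q head=0 tape=__[x]z
Cell 0 holds x when M halts.

x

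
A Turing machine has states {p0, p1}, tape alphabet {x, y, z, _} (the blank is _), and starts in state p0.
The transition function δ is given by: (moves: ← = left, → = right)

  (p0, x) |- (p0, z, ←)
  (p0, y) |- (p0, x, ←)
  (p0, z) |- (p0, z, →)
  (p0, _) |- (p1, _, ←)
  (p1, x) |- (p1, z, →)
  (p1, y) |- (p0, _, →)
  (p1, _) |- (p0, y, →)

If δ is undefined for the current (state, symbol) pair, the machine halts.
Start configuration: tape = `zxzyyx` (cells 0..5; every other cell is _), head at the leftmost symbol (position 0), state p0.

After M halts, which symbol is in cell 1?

z

p0 | [z]xzyyx_   read z → write z, move →, go to p0
p0 | z[x]zyyx_   read x → write z, move ←, go to p0
p0 | [z]zzyyx_   read z → write z, move →, go to p0
p0 | z[z]zyyx_   read z → write z, move →, go to p0
p0 | zz[z]yyx_   read z → write z, move →, go to p0
p0 | zzz[y]yx_   read y → write x, move ←, go to p0
p0 | zz[z]xyx_   read z → write z, move →, go to p0
p0 | zzz[x]yx_   read x → write z, move ←, go to p0
p0 | zz[z]zyx_   read z → write z, move →, go to p0
p0 | zzz[z]yx_   read z → write z, move →, go to p0
p0 | zzzz[y]x_   read y → write x, move ←, go to p0
p0 | zzz[z]xx_   read z → write z, move →, go to p0
p0 | zzzz[x]x_   read x → write z, move ←, go to p0
p0 | zzz[z]zx_   read z → write z, move →, go to p0
p0 | zzzz[z]x_   read z → write z, move →, go to p0
p0 | zzzzz[x]_   read x → write z, move ←, go to p0
p0 | zzzz[z]z_   read z → write z, move →, go to p0
p0 | zzzzz[z]_   read z → write z, move →, go to p0
p0 | zzzzzz[_]   read _ → write _, move ←, go to p1
p1 | zzzzz[z]_
Cell 1 holds z when M halts.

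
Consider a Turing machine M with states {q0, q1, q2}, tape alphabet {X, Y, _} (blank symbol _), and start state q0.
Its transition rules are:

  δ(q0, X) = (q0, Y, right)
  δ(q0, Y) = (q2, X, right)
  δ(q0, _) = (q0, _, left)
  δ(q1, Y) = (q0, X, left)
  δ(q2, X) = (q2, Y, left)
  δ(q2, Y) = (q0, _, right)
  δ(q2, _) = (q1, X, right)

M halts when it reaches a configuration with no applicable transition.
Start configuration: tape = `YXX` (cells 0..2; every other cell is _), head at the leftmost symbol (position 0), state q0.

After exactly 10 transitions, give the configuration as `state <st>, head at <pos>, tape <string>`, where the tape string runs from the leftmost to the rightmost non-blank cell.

state q2, head at 0, tape YYYY

state=q0 head=0 tape=_[Y]XX   (q0,Y)→(q2,X,right)
state=q2 head=1 tape=_X[X]X   (q2,X)→(q2,Y,left)
state=q2 head=0 tape=_[X]YX   (q2,X)→(q2,Y,left)
state=q2 head=-1 tape=[_]YYX   (q2,_)→(q1,X,right)
state=q1 head=0 tape=X[Y]YX   (q1,Y)→(q0,X,left)
state=q0 head=-1 tape=[X]XYX   (q0,X)→(q0,Y,right)
state=q0 head=0 tape=Y[X]YX   (q0,X)→(q0,Y,right)
state=q0 head=1 tape=YY[Y]X   (q0,Y)→(q2,X,right)
state=q2 head=2 tape=YYX[X]   (q2,X)→(q2,Y,left)
state=q2 head=1 tape=YY[X]Y   (q2,X)→(q2,Y,left)
state=q2 head=0 tape=Y[Y]YY
After 10 steps: state q2, head at 0, tape YYYY.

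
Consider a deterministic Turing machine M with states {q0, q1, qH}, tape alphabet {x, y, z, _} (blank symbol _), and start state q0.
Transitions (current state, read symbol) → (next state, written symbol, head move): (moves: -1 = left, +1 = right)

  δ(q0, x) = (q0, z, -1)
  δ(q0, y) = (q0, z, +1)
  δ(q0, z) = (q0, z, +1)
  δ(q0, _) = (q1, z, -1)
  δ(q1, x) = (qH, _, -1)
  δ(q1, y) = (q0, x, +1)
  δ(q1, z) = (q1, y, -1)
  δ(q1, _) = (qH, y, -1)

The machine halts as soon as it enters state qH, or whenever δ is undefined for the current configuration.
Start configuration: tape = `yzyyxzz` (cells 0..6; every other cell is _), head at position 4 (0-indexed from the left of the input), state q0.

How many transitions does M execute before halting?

23

state=q0 head=4 tape=yzyy[x]zz__   (q0,x)→(q0,z,-1)
state=q0 head=3 tape=yzy[y]zzz__   (q0,y)→(q0,z,+1)
state=q0 head=4 tape=yzyz[z]zz__   (q0,z)→(q0,z,+1)
state=q0 head=5 tape=yzyzz[z]z__   (q0,z)→(q0,z,+1)
state=q0 head=6 tape=yzyzzz[z]__   (q0,z)→(q0,z,+1)
state=q0 head=7 tape=yzyzzzz[_]_   (q0,_)→(q1,z,-1)
state=q1 head=6 tape=yzyzzz[z]z_   (q1,z)→(q1,y,-1)
state=q1 head=5 tape=yzyzz[z]yz_   (q1,z)→(q1,y,-1)
state=q1 head=4 tape=yzyz[z]yyz_   (q1,z)→(q1,y,-1)
state=q1 head=3 tape=yzy[z]yyyz_   (q1,z)→(q1,y,-1)
state=q1 head=2 tape=yz[y]yyyyz_   (q1,y)→(q0,x,+1)
state=q0 head=3 tape=yzx[y]yyyz_   (q0,y)→(q0,z,+1)
state=q0 head=4 tape=yzxz[y]yyz_   (q0,y)→(q0,z,+1)
state=q0 head=5 tape=yzxzz[y]yz_   (q0,y)→(q0,z,+1)
state=q0 head=6 tape=yzxzzz[y]z_   (q0,y)→(q0,z,+1)
state=q0 head=7 tape=yzxzzzz[z]_   (q0,z)→(q0,z,+1)
state=q0 head=8 tape=yzxzzzzz[_]   (q0,_)→(q1,z,-1)
state=q1 head=7 tape=yzxzzzz[z]z   (q1,z)→(q1,y,-1)
state=q1 head=6 tape=yzxzzz[z]yz   (q1,z)→(q1,y,-1)
state=q1 head=5 tape=yzxzz[z]yyz   (q1,z)→(q1,y,-1)
state=q1 head=4 tape=yzxz[z]yyyz   (q1,z)→(q1,y,-1)
state=q1 head=3 tape=yzx[z]yyyyz   (q1,z)→(q1,y,-1)
state=q1 head=2 tape=yz[x]yyyyyz   (q1,x)→(qH,_,-1)
state=qH head=1 tape=y[z]_yyyyyz
M halts after 23 transitions.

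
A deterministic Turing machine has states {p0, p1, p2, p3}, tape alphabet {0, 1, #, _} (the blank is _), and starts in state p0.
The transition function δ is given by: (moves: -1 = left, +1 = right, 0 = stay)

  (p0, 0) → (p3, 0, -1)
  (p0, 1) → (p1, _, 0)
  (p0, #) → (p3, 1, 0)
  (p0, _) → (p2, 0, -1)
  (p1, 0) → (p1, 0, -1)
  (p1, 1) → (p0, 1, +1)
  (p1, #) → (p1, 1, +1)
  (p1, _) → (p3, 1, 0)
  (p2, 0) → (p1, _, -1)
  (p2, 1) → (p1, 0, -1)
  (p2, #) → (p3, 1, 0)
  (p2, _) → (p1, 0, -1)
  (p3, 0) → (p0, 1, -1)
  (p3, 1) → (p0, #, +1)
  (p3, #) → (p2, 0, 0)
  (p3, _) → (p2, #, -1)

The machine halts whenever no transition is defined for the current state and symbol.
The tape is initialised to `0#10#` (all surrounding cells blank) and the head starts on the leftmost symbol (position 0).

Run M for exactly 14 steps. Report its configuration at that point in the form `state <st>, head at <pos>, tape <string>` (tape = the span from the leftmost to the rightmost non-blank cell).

state=p0 head=0 tape=____[0]#10#   (p0,0)→(p3,0,-1)
state=p3 head=-1 tape=___[_]0#10#   (p3,_)→(p2,#,-1)
state=p2 head=-2 tape=__[_]#0#10#   (p2,_)→(p1,0,-1)
state=p1 head=-3 tape=_[_]0#0#10#   (p1,_)→(p3,1,0)
state=p3 head=-3 tape=_[1]0#0#10#   (p3,1)→(p0,#,+1)
state=p0 head=-2 tape=_#[0]#0#10#   (p0,0)→(p3,0,-1)
state=p3 head=-3 tape=_[#]0#0#10#   (p3,#)→(p2,0,0)
state=p2 head=-3 tape=_[0]0#0#10#   (p2,0)→(p1,_,-1)
state=p1 head=-4 tape=[_]_0#0#10#   (p1,_)→(p3,1,0)
state=p3 head=-4 tape=[1]_0#0#10#   (p3,1)→(p0,#,+1)
state=p0 head=-3 tape=#[_]0#0#10#   (p0,_)→(p2,0,-1)
state=p2 head=-4 tape=[#]00#0#10#   (p2,#)→(p3,1,0)
state=p3 head=-4 tape=[1]00#0#10#   (p3,1)→(p0,#,+1)
state=p0 head=-3 tape=#[0]0#0#10#   (p0,0)→(p3,0,-1)
state=p3 head=-4 tape=[#]00#0#10#
After 14 steps: state p3, head at -4, tape #00#0#10#.

state p3, head at -4, tape #00#0#10#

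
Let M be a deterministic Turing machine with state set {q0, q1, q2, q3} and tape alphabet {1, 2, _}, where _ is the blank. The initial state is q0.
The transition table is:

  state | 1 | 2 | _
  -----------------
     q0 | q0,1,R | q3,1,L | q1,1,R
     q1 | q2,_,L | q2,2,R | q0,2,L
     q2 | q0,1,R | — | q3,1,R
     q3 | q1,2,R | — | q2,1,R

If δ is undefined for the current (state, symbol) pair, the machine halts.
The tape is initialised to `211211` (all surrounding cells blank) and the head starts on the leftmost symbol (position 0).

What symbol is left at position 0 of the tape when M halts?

1

state=q0 head=0 tape=_[2]11211   (q0,2)→(q3,1,L)
state=q3 head=-1 tape=[_]111211   (q3,_)→(q2,1,R)
state=q2 head=0 tape=1[1]11211   (q2,1)→(q0,1,R)
state=q0 head=1 tape=11[1]1211   (q0,1)→(q0,1,R)
state=q0 head=2 tape=111[1]211   (q0,1)→(q0,1,R)
state=q0 head=3 tape=1111[2]11   (q0,2)→(q3,1,L)
state=q3 head=2 tape=111[1]111   (q3,1)→(q1,2,R)
state=q1 head=3 tape=1112[1]11   (q1,1)→(q2,_,L)
state=q2 head=2 tape=111[2]_11
Cell 0 holds 1 when M halts.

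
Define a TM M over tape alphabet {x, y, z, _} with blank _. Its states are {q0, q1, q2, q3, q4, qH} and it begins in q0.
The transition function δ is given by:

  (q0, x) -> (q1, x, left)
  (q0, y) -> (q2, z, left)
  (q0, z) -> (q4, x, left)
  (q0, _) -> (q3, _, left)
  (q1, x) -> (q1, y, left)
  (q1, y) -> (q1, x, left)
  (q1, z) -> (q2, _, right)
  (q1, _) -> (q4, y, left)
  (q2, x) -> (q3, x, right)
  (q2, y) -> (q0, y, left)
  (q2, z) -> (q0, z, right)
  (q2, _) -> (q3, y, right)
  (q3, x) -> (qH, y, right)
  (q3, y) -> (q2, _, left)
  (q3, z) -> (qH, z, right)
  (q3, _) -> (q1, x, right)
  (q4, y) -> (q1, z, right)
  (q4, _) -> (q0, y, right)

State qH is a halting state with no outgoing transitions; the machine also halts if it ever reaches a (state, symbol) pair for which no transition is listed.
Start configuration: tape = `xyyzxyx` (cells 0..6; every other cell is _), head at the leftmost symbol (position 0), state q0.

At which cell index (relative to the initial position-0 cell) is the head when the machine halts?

-4

q0 | ____[x]yyzxyx   read x → write x, move left, go to q1
q1 | ___[_]xyyzxyx   read _ → write y, move left, go to q4
q4 | __[_]yxyyzxyx   read _ → write y, move right, go to q0
q0 | __y[y]xyyzxyx   read y → write z, move left, go to q2
q2 | __[y]zxyyzxyx   read y → write y, move left, go to q0
q0 | _[_]yzxyyzxyx   read _ → write _, move left, go to q3
q3 | [_]_yzxyyzxyx   read _ → write x, move right, go to q1
q1 | x[_]yzxyyzxyx   read _ → write y, move left, go to q4
q4 | [x]yyzxyyzxyx
At halt the head is at cell -4.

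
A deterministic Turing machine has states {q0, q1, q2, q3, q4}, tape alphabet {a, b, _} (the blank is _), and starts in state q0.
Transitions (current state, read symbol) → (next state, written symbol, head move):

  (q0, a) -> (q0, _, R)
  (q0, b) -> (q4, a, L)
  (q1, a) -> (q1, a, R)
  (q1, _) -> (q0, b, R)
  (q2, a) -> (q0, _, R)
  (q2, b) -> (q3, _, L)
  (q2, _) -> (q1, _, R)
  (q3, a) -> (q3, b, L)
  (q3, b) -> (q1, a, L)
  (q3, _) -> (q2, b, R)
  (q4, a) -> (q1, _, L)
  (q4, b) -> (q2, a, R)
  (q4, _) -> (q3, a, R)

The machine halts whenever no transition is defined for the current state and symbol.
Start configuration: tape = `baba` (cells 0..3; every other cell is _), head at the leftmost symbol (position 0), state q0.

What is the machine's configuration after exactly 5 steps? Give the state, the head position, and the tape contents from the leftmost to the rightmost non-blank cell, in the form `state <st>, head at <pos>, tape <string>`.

q0 | __[b]aba   read b → write a, move L, go to q4
q4 | _[_]aaba   read _ → write a, move R, go to q3
q3 | _a[a]aba   read a → write b, move L, go to q3
q3 | _[a]baba   read a → write b, move L, go to q3
q3 | [_]bbaba   read _ → write b, move R, go to q2
q2 | b[b]baba
After 5 steps: state q2, head at -1, tape bbbaba.

state q2, head at -1, tape bbbaba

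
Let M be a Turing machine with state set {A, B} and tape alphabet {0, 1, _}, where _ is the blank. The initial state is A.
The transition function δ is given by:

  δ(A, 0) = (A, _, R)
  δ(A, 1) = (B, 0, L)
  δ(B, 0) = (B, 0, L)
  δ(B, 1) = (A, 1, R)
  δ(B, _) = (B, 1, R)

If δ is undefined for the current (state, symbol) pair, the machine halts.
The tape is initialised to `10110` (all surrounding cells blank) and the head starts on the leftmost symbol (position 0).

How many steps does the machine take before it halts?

17

A | _[1]0110_   read 1 → write 0, move L, go to B
B | [_]00110_   read _ → write 1, move R, go to B
B | 1[0]0110_   read 0 → write 0, move L, go to B
B | [1]00110_   read 1 → write 1, move R, go to A
A | 1[0]0110_   read 0 → write _, move R, go to A
A | 1_[0]110_   read 0 → write _, move R, go to A
A | 1__[1]10_   read 1 → write 0, move L, go to B
B | 1_[_]010_   read _ → write 1, move R, go to B
B | 1_1[0]10_   read 0 → write 0, move L, go to B
B | 1_[1]010_   read 1 → write 1, move R, go to A
A | 1_1[0]10_   read 0 → write _, move R, go to A
A | 1_1_[1]0_   read 1 → write 0, move L, go to B
B | 1_1[_]00_   read _ → write 1, move R, go to B
B | 1_11[0]0_   read 0 → write 0, move L, go to B
B | 1_1[1]00_   read 1 → write 1, move R, go to A
A | 1_11[0]0_   read 0 → write _, move R, go to A
A | 1_11_[0]_   read 0 → write _, move R, go to A
A | 1_11__[_]
M halts after 17 transitions.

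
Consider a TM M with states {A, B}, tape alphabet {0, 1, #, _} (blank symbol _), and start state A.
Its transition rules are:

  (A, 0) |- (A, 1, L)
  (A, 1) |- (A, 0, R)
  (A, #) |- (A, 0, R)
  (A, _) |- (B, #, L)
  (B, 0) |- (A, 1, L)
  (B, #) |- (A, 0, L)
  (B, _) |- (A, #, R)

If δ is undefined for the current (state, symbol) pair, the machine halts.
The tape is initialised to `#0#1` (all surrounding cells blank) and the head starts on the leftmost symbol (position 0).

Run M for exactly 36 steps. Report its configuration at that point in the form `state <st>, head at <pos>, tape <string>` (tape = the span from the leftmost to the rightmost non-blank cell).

state=A head=0 tape=____[#]0#1__   (A,#)→(A,0,R)
state=A head=1 tape=____0[0]#1__   (A,0)→(A,1,L)
state=A head=0 tape=____[0]1#1__   (A,0)→(A,1,L)
state=A head=-1 tape=___[_]11#1__   (A,_)→(B,#,L)
state=B head=-2 tape=__[_]#11#1__   (B,_)→(A,#,R)
state=A head=-1 tape=__#[#]11#1__   (A,#)→(A,0,R)
state=A head=0 tape=__#0[1]1#1__   (A,1)→(A,0,R)
state=A head=1 tape=__#00[1]#1__   (A,1)→(A,0,R)
state=A head=2 tape=__#000[#]1__   (A,#)→(A,0,R)
state=A head=3 tape=__#0000[1]__   (A,1)→(A,0,R)
state=A head=4 tape=__#00000[_]_   (A,_)→(B,#,L)
state=B head=3 tape=__#0000[0]#_   (B,0)→(A,1,L)
state=A head=2 tape=__#000[0]1#_   (A,0)→(A,1,L)
state=A head=1 tape=__#00[0]11#_   (A,0)→(A,1,L)
state=A head=0 tape=__#0[0]111#_   (A,0)→(A,1,L)
state=A head=-1 tape=__#[0]1111#_   (A,0)→(A,1,L)
state=A head=-2 tape=__[#]11111#_   (A,#)→(A,0,R)
state=A head=-1 tape=__0[1]1111#_   (A,1)→(A,0,R)
state=A head=0 tape=__00[1]111#_   (A,1)→(A,0,R)
state=A head=1 tape=__000[1]11#_   (A,1)→(A,0,R)
state=A head=2 tape=__0000[1]1#_   (A,1)→(A,0,R)
state=A head=3 tape=__00000[1]#_   (A,1)→(A,0,R)
state=A head=4 tape=__000000[#]_   (A,#)→(A,0,R)
state=A head=5 tape=__0000000[_]   (A,_)→(B,#,L)
state=B head=4 tape=__000000[0]#   (B,0)→(A,1,L)
state=A head=3 tape=__00000[0]1#   (A,0)→(A,1,L)
state=A head=2 tape=__0000[0]11#   (A,0)→(A,1,L)
state=A head=1 tape=__000[0]111#   (A,0)→(A,1,L)
state=A head=0 tape=__00[0]1111#   (A,0)→(A,1,L)
state=A head=-1 tape=__0[0]11111#   (A,0)→(A,1,L)
state=A head=-2 tape=__[0]111111#   (A,0)→(A,1,L)
state=A head=-3 tape=_[_]1111111#   (A,_)→(B,#,L)
state=B head=-4 tape=[_]#1111111#   (B,_)→(A,#,R)
state=A head=-3 tape=#[#]1111111#   (A,#)→(A,0,R)
state=A head=-2 tape=#0[1]111111#   (A,1)→(A,0,R)
state=A head=-1 tape=#00[1]11111#   (A,1)→(A,0,R)
state=A head=0 tape=#000[1]1111#
After 36 steps: state A, head at 0, tape #00011111#.

state A, head at 0, tape #00011111#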